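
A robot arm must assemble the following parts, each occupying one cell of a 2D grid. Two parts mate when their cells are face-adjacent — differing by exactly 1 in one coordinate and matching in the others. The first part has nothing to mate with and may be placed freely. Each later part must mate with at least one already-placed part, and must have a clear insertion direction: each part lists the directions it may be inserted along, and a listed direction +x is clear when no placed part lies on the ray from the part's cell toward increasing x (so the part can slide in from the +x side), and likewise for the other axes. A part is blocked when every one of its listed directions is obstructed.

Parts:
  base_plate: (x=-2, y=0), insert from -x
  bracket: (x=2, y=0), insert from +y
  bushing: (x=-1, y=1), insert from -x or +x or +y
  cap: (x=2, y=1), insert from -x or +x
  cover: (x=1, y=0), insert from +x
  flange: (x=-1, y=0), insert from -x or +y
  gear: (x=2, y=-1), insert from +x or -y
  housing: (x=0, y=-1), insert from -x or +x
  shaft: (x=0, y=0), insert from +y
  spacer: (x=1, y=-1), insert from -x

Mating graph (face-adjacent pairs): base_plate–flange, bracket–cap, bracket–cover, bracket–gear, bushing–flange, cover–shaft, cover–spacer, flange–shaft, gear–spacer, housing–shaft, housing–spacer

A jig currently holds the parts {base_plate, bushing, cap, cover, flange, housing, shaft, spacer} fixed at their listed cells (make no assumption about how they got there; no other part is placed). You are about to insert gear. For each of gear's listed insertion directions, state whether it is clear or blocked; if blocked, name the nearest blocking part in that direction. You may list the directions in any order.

+x: ray from gear(2, -1) has no placed part ⇒ clear
-y: ray from gear(2, -1) has no placed part ⇒ clear

+x: clear; -y: clear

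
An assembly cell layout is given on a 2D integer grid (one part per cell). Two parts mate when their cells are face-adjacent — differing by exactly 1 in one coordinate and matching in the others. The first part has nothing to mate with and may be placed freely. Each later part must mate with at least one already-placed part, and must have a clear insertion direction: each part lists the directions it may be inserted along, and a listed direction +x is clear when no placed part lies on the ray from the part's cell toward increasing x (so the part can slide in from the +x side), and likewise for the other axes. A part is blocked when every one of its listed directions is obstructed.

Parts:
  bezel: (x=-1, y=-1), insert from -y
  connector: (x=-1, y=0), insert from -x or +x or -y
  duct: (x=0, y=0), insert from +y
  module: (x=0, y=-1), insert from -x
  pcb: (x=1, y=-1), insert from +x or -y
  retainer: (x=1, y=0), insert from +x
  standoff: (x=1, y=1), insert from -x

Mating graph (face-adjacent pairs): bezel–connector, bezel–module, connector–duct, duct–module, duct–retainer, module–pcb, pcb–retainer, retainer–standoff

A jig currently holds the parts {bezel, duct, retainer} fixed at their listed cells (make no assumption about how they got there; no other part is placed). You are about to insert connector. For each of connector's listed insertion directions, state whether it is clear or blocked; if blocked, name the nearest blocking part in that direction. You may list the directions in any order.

-x: ray from connector(-1, 0) has no placed part ⇒ clear
+x: nearest on ray is duct@(0, 0) ⇒ blocked
-y: nearest on ray is bezel@(-1, -1) ⇒ blocked

+x: blocked by duct; -x: clear; -y: blocked by bezel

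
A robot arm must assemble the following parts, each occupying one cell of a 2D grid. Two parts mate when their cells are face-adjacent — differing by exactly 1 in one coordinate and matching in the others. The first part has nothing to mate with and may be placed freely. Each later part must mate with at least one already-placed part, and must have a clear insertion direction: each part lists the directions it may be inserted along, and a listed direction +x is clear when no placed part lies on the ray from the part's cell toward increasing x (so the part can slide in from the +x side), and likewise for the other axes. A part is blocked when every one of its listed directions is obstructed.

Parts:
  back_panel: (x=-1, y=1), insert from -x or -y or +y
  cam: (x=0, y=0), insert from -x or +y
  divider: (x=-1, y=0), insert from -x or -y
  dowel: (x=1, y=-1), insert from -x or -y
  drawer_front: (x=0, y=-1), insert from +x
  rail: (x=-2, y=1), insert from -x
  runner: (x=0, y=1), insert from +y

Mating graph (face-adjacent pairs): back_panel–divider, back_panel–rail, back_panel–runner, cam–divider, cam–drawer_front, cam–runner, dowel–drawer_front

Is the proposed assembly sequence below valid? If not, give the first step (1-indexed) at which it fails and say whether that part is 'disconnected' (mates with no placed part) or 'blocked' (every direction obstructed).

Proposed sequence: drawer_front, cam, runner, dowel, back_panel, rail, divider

1. drawer_front@(0, -1) [+x clear] — {drawer_front}
2. cam@(0, 0) [-x clear] — {cam, drawer_front}
3. runner@(0, 1) [+y clear] — {cam, drawer_front, runner}
4. dowel@(1, -1) [-y clear] — {cam, dowel, drawer_front, runner}
5. back_panel@(-1, 1) [-x clear] — {back_panel, cam, dowel, drawer_front, runner}
6. rail@(-2, 1) [-x clear] — {back_panel, cam, dowel, drawer_front, rail, runner}
7. divider@(-1, 0) [-x clear] — {back_panel, cam, divider, dowel, drawer_front, rail, runner}

Valid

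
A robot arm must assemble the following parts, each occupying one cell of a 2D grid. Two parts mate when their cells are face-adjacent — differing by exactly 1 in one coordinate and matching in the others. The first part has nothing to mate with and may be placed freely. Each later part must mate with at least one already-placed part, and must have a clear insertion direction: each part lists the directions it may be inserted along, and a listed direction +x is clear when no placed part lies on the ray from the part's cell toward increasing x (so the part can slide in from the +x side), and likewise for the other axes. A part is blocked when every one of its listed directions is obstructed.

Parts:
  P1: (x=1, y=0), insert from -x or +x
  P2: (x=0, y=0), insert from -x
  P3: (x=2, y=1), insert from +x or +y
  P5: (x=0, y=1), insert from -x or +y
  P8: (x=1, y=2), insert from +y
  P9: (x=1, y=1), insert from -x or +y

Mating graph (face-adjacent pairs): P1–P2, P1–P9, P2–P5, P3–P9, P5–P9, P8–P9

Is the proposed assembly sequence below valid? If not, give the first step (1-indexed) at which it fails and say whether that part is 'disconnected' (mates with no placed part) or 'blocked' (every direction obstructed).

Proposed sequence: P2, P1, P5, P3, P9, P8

1. P2@(0, 0) [-x clear] — {P2}
2. P1@(1, 0) [+x clear] — {P1, P2}
3. P5@(0, 1) [-x clear] — {P1, P2, P5}
4. P3@(2, 1) — no placed neighbour ⇒ disconnected

Invalid at step 4 (disconnected)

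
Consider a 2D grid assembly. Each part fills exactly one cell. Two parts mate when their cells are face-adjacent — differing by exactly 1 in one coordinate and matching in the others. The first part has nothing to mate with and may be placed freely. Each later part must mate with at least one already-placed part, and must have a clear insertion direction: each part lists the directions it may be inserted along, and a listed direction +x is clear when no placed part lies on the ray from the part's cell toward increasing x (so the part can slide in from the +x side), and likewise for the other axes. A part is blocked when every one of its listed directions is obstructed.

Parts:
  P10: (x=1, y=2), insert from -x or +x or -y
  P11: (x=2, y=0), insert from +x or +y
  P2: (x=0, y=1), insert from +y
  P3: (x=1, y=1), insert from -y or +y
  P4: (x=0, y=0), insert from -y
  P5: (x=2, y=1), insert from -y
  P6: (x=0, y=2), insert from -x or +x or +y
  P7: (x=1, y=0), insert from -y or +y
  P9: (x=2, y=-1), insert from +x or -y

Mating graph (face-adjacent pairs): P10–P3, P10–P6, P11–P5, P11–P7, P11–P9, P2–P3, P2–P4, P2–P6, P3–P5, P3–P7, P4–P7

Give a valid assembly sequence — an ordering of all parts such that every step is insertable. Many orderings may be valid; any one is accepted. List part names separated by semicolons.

1. P10@(1, 2) [-x clear] — {P10}
2. P3@(1, 1) [-y clear] — {P10, P3}
3. P7@(1, 0) [-y clear] — {P10, P3, P7}
4. P4@(0, 0) [-y clear] — {P10, P3, P4, P7}
5. P5@(2, 1) [-y clear] — {P10, P3, P4, P5, P7}
6. P11@(2, 0) [+x clear] — {P10, P11, P3, P4, P5, P7}
7. P9@(2, -1) [+x clear] — {P10, P11, P3, P4, P5, P7, P9}
8. P2@(0, 1) [+y clear] — {P10, P11, P2, P3, P4, P5, P7, P9}
9. P6@(0, 2) [-x clear] — {P10, P11, P2, P3, P4, P5, P6, P7, P9}

P10; P3; P7; P4; P5; P11; P9; P2; P6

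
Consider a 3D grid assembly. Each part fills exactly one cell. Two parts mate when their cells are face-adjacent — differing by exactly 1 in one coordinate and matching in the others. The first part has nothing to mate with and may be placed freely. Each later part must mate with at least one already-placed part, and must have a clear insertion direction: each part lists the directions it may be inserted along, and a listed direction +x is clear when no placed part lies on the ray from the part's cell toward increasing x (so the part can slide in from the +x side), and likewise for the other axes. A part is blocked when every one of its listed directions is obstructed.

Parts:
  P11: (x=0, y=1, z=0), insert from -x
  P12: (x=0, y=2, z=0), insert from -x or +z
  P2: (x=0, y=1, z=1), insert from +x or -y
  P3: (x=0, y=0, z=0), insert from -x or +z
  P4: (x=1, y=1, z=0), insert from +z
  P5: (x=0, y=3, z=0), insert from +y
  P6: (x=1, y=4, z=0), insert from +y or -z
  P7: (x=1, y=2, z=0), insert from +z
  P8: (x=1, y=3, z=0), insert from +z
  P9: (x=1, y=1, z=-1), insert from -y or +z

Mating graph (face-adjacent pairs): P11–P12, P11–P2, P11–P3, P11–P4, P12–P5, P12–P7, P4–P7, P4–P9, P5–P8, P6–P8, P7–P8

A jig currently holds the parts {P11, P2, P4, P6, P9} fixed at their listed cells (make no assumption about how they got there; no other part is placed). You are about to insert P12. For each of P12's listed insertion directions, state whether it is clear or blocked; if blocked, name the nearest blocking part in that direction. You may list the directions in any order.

+z: clear; -x: clear

-x: ray from P12(0, 2, 0) has no placed part ⇒ clear
+z: ray from P12(0, 2, 0) has no placed part ⇒ clear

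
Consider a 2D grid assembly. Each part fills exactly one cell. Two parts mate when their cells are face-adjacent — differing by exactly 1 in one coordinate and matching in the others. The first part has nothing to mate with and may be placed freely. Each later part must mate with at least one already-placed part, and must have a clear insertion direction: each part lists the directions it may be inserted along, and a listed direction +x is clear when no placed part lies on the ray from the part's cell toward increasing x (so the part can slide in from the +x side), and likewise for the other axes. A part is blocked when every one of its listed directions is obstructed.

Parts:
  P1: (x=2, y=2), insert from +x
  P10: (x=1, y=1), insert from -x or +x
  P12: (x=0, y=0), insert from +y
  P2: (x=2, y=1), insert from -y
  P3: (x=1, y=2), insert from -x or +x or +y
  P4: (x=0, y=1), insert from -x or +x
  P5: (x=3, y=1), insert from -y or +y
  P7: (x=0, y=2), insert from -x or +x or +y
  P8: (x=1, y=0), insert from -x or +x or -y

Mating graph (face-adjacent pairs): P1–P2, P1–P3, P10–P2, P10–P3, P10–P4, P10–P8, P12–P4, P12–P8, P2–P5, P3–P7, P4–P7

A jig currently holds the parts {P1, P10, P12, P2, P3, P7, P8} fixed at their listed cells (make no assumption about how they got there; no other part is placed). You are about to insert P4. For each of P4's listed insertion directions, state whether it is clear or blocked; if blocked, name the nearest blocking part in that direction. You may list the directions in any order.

+x: blocked by P10; -x: clear

-x: ray from P4(0, 1) has no placed part ⇒ clear
+x: nearest on ray is P10@(1, 1) ⇒ blocked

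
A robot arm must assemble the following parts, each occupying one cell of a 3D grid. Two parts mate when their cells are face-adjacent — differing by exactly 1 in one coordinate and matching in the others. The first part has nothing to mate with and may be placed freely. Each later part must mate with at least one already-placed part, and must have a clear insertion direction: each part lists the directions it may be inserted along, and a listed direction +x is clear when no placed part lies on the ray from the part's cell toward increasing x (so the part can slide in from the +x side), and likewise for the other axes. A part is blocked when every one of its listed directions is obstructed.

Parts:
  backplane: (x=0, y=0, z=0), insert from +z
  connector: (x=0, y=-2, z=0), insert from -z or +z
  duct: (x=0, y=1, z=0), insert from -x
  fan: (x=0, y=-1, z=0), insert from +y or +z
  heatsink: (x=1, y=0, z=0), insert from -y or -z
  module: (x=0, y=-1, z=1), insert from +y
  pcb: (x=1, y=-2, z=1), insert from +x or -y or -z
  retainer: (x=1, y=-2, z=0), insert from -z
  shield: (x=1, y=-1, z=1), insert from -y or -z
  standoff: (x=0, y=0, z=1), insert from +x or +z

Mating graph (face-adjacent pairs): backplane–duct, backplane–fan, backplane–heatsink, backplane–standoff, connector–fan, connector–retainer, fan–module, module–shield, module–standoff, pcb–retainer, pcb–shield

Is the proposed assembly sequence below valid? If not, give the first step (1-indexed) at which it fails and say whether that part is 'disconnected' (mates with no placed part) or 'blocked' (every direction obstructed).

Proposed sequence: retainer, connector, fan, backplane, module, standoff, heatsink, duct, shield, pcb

Valid

1. retainer@(1, -2, 0) [-z clear] — {retainer}
2. connector@(0, -2, 0) [-z clear] — {connector, retainer}
3. fan@(0, -1, 0) [+y clear] — {connector, fan, retainer}
4. backplane@(0, 0, 0) [+z clear] — {backplane, connector, fan, retainer}
5. module@(0, -1, 1) [+y clear] — {backplane, connector, fan, module, retainer}
6. standoff@(0, 0, 1) [+x clear] — {backplane, connector, fan, module, retainer, standoff}
7. heatsink@(1, 0, 0) [-z clear] — {backplane, connector, fan, heatsink, module, retainer, standoff}
8. duct@(0, 1, 0) [-x clear] — {backplane, connector, duct, fan, heatsink, module, retainer, standoff}
9. shield@(1, -1, 1) [-y clear] — {backplane, connector, duct, fan, heatsink, module, retainer, shield, standoff}
10. pcb@(1, -2, 1) [+x clear] — {backplane, connector, duct, fan, heatsink, module, pcb, retainer, shield, standoff}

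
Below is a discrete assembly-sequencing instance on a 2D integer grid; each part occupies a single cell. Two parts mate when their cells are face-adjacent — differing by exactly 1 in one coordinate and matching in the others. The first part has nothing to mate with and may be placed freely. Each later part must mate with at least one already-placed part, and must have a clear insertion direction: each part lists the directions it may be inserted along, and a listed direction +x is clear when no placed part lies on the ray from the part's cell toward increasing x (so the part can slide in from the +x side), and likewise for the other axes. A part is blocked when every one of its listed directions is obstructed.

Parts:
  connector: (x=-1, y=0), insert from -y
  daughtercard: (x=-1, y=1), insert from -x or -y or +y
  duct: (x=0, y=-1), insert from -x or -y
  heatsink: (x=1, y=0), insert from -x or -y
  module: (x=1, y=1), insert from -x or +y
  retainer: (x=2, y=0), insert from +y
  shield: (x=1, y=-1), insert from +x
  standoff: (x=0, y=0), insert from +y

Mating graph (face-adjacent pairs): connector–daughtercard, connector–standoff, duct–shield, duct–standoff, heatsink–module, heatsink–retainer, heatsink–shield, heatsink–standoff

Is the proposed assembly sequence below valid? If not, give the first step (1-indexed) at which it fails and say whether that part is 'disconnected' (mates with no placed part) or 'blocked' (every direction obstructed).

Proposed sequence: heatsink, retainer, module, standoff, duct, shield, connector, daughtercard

1. heatsink@(1, 0) [-x clear] — {heatsink}
2. retainer@(2, 0) [+y clear] — {heatsink, retainer}
3. module@(1, 1) [-x clear] — {heatsink, module, retainer}
4. standoff@(0, 0) [+y clear] — {heatsink, module, retainer, standoff}
5. duct@(0, -1) [-x clear] — {duct, heatsink, module, retainer, standoff}
6. shield@(1, -1) [+x clear] — {duct, heatsink, module, retainer, shield, standoff}
7. connector@(-1, 0) [-y clear] — {connector, duct, heatsink, module, retainer, shield, standoff}
8. daughtercard@(-1, 1) [-x clear] — {connector, daughtercard, duct, heatsink, module, retainer, shield, standoff}

Valid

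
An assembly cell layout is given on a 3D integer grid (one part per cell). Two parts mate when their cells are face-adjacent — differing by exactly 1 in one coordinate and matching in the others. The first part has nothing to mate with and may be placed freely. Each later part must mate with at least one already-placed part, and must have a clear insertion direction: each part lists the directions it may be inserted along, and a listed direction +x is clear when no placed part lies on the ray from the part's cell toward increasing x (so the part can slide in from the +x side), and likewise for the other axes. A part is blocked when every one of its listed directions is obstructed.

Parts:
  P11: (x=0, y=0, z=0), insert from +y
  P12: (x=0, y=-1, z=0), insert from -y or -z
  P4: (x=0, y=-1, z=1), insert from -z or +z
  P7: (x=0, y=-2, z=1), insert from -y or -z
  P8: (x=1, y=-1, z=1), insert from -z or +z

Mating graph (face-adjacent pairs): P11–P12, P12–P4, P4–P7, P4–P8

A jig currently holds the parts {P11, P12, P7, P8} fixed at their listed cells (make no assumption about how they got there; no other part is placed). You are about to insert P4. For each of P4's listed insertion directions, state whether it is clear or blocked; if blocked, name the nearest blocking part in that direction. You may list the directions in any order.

+z: clear; -z: blocked by P12

-z: nearest on ray is P12@(0, -1, 0) ⇒ blocked
+z: ray from P4(0, -1, 1) has no placed part ⇒ clear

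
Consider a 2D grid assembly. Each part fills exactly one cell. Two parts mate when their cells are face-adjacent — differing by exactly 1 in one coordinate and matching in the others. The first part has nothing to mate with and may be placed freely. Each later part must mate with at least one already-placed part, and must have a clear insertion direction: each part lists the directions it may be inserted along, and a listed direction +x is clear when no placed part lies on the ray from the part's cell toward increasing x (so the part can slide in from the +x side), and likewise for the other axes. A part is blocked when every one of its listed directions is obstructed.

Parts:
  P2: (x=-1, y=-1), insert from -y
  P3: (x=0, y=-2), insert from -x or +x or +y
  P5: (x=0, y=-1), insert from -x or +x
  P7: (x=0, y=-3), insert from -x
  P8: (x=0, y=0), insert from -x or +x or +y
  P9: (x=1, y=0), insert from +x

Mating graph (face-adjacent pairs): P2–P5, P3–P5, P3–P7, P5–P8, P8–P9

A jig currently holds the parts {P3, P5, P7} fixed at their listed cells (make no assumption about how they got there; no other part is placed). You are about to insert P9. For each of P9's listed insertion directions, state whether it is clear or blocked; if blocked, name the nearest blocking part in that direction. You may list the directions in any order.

+x: ray from P9(1, 0) has no placed part ⇒ clear

+x: clear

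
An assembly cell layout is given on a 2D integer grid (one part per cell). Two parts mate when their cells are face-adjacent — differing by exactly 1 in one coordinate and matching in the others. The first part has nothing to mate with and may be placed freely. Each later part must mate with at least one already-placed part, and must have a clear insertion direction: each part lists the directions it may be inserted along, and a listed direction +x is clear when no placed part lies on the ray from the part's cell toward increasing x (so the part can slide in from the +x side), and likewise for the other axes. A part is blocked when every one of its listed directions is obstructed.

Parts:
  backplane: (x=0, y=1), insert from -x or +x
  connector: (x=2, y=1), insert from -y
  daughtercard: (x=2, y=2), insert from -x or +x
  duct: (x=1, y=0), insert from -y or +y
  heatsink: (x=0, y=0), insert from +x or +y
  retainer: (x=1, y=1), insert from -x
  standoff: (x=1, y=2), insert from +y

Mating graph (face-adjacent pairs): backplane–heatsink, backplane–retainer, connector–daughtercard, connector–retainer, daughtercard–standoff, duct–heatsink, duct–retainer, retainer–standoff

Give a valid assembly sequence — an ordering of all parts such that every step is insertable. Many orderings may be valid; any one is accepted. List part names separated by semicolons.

1. connector@(2, 1) [-y clear] — {connector}
2. daughtercard@(2, 2) [-x clear] — {connector, daughtercard}
3. standoff@(1, 2) [+y clear] — {connector, daughtercard, standoff}
4. retainer@(1, 1) [-x clear] — {connector, daughtercard, retainer, standoff}
5. duct@(1, 0) [-y clear] — {connector, daughtercard, duct, retainer, standoff}
6. heatsink@(0, 0) [+y clear] — {connector, daughtercard, duct, heatsink, retainer, standoff}
7. backplane@(0, 1) [-x clear] — {backplane, connector, daughtercard, duct, heatsink, retainer, standoff}

connector; daughtercard; standoff; retainer; duct; heatsink; backplane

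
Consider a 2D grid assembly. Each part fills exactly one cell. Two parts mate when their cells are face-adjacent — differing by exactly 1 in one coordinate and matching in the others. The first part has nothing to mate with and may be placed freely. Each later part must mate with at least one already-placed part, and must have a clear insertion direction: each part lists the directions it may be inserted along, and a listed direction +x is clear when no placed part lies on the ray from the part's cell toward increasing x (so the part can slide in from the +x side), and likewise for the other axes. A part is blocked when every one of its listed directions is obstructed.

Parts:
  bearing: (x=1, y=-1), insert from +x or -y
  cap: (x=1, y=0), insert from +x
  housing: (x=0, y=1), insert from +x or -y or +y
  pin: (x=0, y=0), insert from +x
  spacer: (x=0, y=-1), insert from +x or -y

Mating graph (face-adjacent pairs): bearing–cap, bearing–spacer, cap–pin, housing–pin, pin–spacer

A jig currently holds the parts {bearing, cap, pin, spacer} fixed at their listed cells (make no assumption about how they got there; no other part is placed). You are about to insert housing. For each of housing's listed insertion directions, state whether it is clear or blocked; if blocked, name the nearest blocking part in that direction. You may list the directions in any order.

+x: ray from housing(0, 1) has no placed part ⇒ clear
-y: nearest on ray is pin@(0, 0) ⇒ blocked
+y: ray from housing(0, 1) has no placed part ⇒ clear

+x: clear; +y: clear; -y: blocked by pin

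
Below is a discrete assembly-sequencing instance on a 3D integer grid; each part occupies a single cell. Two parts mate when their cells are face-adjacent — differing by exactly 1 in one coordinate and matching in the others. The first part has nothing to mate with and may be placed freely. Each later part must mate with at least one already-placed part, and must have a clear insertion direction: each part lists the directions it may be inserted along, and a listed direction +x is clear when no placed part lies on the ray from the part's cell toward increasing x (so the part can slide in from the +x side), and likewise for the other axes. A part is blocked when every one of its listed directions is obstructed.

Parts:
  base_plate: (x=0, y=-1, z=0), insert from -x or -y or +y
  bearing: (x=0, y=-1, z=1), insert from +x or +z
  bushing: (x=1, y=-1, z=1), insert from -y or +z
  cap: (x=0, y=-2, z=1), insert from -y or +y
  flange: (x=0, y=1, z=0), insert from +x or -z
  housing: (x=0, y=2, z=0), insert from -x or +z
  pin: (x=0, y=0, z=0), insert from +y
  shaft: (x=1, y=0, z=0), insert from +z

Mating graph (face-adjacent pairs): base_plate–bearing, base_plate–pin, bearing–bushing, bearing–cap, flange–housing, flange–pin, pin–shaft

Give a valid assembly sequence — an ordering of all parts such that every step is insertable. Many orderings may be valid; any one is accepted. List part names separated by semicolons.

bushing; bearing; cap; base_plate; pin; shaft; flange; housing

1. bushing@(1, -1, 1) [-y clear] — {bushing}
2. bearing@(0, -1, 1) [+z clear] — {bearing, bushing}
3. cap@(0, -2, 1) [-y clear] — {bearing, bushing, cap}
4. base_plate@(0, -1, 0) [-x clear] — {base_plate, bearing, bushing, cap}
5. pin@(0, 0, 0) [+y clear] — {base_plate, bearing, bushing, cap, pin}
6. shaft@(1, 0, 0) [+z clear] — {base_plate, bearing, bushing, cap, pin, shaft}
7. flange@(0, 1, 0) [+x clear] — {base_plate, bearing, bushing, cap, flange, pin, shaft}
8. housing@(0, 2, 0) [-x clear] — {base_plate, bearing, bushing, cap, flange, housing, pin, shaft}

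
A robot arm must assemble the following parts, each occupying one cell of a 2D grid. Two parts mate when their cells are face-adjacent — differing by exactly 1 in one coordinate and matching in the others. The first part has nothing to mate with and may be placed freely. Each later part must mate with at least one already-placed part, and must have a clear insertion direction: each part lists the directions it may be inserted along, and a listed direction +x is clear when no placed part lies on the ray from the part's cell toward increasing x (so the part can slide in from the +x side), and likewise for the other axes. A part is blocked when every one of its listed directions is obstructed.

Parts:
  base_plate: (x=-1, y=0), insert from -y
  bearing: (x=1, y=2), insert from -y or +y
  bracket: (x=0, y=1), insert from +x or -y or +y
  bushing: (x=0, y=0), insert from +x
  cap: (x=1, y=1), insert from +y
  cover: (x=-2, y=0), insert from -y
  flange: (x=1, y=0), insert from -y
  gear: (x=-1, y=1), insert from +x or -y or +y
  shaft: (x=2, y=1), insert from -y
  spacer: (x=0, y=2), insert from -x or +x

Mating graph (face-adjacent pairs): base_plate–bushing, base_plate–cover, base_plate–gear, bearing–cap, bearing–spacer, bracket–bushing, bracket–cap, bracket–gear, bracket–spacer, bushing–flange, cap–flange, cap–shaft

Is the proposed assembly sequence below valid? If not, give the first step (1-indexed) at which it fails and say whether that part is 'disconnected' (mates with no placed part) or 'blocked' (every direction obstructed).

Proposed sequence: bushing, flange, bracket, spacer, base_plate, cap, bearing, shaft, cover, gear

1. bushing@(0, 0) [+x clear] — {bushing}
2. flange@(1, 0) [-y clear] — {bushing, flange}
3. bracket@(0, 1) [+x clear] — {bracket, bushing, flange}
4. spacer@(0, 2) [-x clear] — {bracket, bushing, flange, spacer}
5. base_plate@(-1, 0) [-y clear] — {base_plate, bracket, bushing, flange, spacer}
6. cap@(1, 1) [+y clear] — {base_plate, bracket, bushing, cap, flange, spacer}
7. bearing@(1, 2) [+y clear] — {base_plate, bearing, bracket, bushing, cap, flange, spacer}
8. shaft@(2, 1) [-y clear] — {base_plate, bearing, bracket, bushing, cap, flange, shaft, spacer}
9. cover@(-2, 0) [-y clear] — {base_plate, bearing, bracket, bushing, cap, cover, flange, shaft, spacer}
10. gear@(-1, 1) [+y clear] — {base_plate, bearing, bracket, bushing, cap, cover, flange, gear, shaft, spacer}

Valid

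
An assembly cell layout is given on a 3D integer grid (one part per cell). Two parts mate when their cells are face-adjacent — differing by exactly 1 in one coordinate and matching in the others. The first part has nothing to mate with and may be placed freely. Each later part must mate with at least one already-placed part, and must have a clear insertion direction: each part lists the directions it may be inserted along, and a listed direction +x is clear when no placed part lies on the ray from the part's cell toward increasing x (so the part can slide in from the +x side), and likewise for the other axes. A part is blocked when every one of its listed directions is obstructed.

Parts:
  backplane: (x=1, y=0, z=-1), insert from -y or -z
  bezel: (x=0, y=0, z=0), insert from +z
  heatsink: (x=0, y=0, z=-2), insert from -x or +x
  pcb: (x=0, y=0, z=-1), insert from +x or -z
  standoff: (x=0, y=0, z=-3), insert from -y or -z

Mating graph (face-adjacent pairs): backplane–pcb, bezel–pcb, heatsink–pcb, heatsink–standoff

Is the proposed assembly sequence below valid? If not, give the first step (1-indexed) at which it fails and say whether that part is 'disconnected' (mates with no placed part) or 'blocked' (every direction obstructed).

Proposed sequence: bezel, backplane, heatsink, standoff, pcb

1. bezel@(0, 0, 0) [+z clear] — {bezel}
2. backplane@(1, 0, -1) — no placed neighbour ⇒ disconnected

Invalid at step 2 (disconnected)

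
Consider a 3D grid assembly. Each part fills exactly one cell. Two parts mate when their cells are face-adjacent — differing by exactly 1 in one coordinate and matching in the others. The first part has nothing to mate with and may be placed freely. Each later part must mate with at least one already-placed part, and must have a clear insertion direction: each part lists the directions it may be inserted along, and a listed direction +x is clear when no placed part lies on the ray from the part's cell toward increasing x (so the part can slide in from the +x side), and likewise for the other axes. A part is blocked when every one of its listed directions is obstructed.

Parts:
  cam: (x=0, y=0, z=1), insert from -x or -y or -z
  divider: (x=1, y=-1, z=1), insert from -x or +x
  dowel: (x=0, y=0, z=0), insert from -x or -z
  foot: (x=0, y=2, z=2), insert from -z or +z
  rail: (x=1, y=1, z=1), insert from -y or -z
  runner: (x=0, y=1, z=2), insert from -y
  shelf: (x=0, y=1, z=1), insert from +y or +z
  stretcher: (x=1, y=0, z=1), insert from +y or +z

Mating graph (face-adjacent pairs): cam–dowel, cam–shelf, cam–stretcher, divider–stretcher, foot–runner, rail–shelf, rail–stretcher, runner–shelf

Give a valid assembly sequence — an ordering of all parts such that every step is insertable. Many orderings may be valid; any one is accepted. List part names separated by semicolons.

1. stretcher@(1, 0, 1) [+y clear] — {stretcher}
2. cam@(0, 0, 1) [-x clear] — {cam, stretcher}
3. dowel@(0, 0, 0) [-x clear] — {cam, dowel, stretcher}
4. rail@(1, 1, 1) [-z clear] — {cam, dowel, rail, stretcher}
5. shelf@(0, 1, 1) [+y clear] — {cam, dowel, rail, shelf, stretcher}
6. runner@(0, 1, 2) [-y clear] — {cam, dowel, rail, runner, shelf, stretcher}
7. foot@(0, 2, 2) [-z clear] — {cam, dowel, foot, rail, runner, shelf, stretcher}
8. divider@(1, -1, 1) [-x clear] — {cam, divider, dowel, foot, rail, runner, shelf, stretcher}

stretcher; cam; dowel; rail; shelf; runner; foot; divider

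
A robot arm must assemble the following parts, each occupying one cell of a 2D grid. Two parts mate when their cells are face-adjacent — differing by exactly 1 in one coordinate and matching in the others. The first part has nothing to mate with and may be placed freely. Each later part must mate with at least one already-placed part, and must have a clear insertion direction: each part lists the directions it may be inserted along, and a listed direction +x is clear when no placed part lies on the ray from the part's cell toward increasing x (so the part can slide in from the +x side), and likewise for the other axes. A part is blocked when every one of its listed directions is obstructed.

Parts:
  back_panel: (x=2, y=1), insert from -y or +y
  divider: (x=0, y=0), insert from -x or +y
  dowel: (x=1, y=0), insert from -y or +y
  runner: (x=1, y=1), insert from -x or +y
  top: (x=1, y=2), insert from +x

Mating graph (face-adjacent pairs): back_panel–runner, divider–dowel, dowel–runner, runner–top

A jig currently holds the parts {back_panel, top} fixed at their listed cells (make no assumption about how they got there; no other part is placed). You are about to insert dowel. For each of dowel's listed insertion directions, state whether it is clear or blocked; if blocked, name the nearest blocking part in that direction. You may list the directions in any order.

+y: blocked by top; -y: clear

-y: ray from dowel(1, 0) has no placed part ⇒ clear
+y: nearest on ray is top@(1, 2) ⇒ blocked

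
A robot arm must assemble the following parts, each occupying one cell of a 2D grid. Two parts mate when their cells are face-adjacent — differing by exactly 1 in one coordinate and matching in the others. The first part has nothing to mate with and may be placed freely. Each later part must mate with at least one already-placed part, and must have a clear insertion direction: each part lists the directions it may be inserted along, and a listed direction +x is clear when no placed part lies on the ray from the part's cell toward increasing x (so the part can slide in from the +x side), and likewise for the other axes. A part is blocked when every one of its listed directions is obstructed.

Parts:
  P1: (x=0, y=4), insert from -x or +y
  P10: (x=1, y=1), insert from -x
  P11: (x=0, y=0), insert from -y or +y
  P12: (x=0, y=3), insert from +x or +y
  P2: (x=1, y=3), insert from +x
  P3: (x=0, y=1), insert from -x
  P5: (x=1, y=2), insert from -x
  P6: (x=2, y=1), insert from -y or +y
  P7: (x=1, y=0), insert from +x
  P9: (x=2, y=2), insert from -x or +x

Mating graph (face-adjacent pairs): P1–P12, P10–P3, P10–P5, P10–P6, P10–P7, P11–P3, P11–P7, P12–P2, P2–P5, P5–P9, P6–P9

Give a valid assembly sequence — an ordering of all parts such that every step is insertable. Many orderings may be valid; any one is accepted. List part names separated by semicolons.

1. P10@(1, 1) [-x clear] — {P10}
2. P7@(1, 0) [+x clear] — {P10, P7}
3. P11@(0, 0) [-y clear] — {P10, P11, P7}
4. P3@(0, 1) [-x clear] — {P10, P11, P3, P7}
5. P5@(1, 2) [-x clear] — {P10, P11, P3, P5, P7}
6. P2@(1, 3) [+x clear] — {P10, P11, P2, P3, P5, P7}
7. P9@(2, 2) [+x clear] — {P10, P11, P2, P3, P5, P7, P9}
8. P12@(0, 3) [+y clear] — {P10, P11, P12, P2, P3, P5, P7, P9}
9. P1@(0, 4) [-x clear] — {P1, P10, P11, P12, P2, P3, P5, P7, P9}
10. P6@(2, 1) [-y clear] — {P1, P10, P11, P12, P2, P3, P5, P6, P7, P9}

P10; P7; P11; P3; P5; P2; P9; P12; P1; P6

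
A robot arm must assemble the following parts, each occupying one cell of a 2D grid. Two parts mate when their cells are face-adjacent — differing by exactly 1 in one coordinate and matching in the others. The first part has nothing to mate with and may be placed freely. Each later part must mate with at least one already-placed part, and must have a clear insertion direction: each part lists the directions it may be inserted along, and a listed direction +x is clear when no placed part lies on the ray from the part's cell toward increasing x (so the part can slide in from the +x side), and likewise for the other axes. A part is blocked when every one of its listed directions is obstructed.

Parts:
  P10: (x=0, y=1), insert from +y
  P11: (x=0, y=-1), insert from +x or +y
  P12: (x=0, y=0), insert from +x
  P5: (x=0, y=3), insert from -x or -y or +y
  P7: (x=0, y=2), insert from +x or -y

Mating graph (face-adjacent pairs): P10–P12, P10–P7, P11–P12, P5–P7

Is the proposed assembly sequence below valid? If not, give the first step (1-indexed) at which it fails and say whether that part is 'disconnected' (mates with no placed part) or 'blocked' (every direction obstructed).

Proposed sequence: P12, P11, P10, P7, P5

1. P12@(0, 0) [+x clear] — {P12}
2. P11@(0, -1) [+x clear] — {P11, P12}
3. P10@(0, 1) [+y clear] — {P10, P11, P12}
4. P7@(0, 2) [+x clear] — {P10, P11, P12, P7}
5. P5@(0, 3) [-x clear] — {P10, P11, P12, P5, P7}

Valid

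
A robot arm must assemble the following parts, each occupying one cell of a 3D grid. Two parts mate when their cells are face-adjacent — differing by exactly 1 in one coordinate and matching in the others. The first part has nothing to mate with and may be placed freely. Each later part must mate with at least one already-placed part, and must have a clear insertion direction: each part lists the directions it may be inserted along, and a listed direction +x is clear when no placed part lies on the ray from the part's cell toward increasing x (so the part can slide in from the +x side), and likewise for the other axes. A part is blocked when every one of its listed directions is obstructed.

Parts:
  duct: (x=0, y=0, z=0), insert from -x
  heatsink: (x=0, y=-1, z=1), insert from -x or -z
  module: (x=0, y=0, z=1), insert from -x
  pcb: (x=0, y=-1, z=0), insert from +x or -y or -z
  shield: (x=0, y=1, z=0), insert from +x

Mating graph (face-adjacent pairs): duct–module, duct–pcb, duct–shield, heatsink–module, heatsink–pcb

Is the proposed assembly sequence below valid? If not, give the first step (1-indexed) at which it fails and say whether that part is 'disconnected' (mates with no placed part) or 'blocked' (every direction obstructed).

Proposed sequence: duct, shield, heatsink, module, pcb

1. duct@(0, 0, 0) [-x clear] — {duct}
2. shield@(0, 1, 0) [+x clear] — {duct, shield}
3. heatsink@(0, -1, 1) — no placed neighbour ⇒ disconnected

Invalid at step 3 (disconnected)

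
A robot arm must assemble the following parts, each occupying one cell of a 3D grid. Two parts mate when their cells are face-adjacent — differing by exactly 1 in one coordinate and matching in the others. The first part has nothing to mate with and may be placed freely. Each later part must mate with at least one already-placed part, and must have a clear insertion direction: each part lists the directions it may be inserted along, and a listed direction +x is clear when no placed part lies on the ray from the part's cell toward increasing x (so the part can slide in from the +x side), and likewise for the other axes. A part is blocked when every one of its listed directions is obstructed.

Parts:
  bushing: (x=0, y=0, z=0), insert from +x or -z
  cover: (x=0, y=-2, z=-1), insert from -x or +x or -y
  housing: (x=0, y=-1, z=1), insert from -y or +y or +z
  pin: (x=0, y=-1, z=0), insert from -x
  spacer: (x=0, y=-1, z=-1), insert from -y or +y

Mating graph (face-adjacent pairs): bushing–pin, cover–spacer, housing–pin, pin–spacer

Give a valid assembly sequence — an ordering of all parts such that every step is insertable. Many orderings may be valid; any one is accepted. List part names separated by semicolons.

housing; pin; bushing; spacer; cover

1. housing@(0, -1, 1) [-y clear] — {housing}
2. pin@(0, -1, 0) [-x clear] — {housing, pin}
3. bushing@(0, 0, 0) [+x clear] — {bushing, housing, pin}
4. spacer@(0, -1, -1) [-y clear] — {bushing, housing, pin, spacer}
5. cover@(0, -2, -1) [-x clear] — {bushing, cover, housing, pin, spacer}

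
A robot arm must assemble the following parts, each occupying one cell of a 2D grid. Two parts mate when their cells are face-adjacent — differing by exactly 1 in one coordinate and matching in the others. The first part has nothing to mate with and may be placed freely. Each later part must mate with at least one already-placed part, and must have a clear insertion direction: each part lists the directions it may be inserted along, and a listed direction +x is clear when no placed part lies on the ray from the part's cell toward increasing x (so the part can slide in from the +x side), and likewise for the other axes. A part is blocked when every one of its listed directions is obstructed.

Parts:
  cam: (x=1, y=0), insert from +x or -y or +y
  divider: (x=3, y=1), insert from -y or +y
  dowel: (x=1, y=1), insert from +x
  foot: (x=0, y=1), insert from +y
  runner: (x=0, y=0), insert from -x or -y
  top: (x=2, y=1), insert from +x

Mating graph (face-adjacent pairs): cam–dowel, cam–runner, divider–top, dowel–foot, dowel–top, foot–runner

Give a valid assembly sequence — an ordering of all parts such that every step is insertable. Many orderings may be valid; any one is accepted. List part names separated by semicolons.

runner; cam; dowel; top; foot; divider

1. runner@(0, 0) [-x clear] — {runner}
2. cam@(1, 0) [+x clear] — {cam, runner}
3. dowel@(1, 1) [+x clear] — {cam, dowel, runner}
4. top@(2, 1) [+x clear] — {cam, dowel, runner, top}
5. foot@(0, 1) [+y clear] — {cam, dowel, foot, runner, top}
6. divider@(3, 1) [-y clear] — {cam, divider, dowel, foot, runner, top}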